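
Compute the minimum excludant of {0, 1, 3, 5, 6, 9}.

2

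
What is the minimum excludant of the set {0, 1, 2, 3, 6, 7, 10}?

4

The values 0, 1, 2, 3 are all present; 4 is the first non-negative integer missing from the set.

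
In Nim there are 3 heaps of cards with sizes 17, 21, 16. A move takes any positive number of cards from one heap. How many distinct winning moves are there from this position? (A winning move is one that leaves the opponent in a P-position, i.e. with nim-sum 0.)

Nim-sum: 17 XOR 21 XOR 16 = 20.
The overall nim-sum is X = 20. A heap of size p has a winning move iff p XOR X < p (reduce it to p XOR X).
  17: 17 XOR 20 = 5 < 17 — winning move (to 5).
  21: 21 XOR 20 = 1 < 21 — winning move (to 1).
  16: 16 XOR 20 = 4 < 16 — winning move (to 4).
That gives 3 winning moves.

3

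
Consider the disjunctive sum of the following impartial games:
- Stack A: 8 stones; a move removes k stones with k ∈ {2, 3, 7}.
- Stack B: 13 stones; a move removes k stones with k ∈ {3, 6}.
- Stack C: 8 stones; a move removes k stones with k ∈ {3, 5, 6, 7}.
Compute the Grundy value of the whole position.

Build the Grundy sequence for stack A with g(k) = mex{g(k−s) : s ∈ {2, 3, 7}, s ≤ k}:
g(0) = mex{} = 0
g(1) = mex{} = 0
g(2) = mex{0} = 1
g(3) = mex{0} = 1
g(4) = mex{0,1} = 2
g(5) = mex{1} = 0
g(6) = mex{1,2} = 0
g(7) = mex{0,2} = 1
g(8) = mex{0} = 1
So g(8) = 1.
For stack B, compute g(0), g(1), … with moves {3, 6}:
k:     0  1  2  3  4  5  6  7  8  9 10 11 12 13
g(k):  0  0  0  1  1  1  2  2  2  0  0  0  1  1
So g(13) = 1.
Build the Grundy sequence for stack C with g(k) = mex{g(k−s) : s ∈ {3, 5, 6, 7}, s ≤ k}:
g(0) = mex{} = 0
g(1) = mex{} = 0
g(2) = mex{} = 0
g(3) = mex{0} = 1
g(4) = mex{0} = 1
g(5) = mex{0} = 1
g(6) = mex{0,1} = 2
g(7) = mex{0,1} = 2
g(8) = mex{0,1} = 2
So g(8) = 2.
By the Sprague-Grundy theorem, the Grundy value of a sum of independent games is the XOR of the component values.
Combined value = 1 XOR 1 XOR 2 = 2.

2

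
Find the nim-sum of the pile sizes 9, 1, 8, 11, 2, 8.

1

Nim-sum: 9 ^ 1 ^ 8 ^ 11 ^ 2 ^ 8 = 1.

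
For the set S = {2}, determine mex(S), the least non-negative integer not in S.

0

0 is not in the set, so the mex is 0.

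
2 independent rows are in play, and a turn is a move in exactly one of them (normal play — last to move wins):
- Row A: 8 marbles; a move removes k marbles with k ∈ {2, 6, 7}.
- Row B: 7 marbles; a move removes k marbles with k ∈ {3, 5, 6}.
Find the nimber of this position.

Grundy values for row A (subtraction set {2, 6, 7}):
k:     0  1  2  3  4  5  6  7  8
g(k):  0  0  1  1  0  0  1  1  2
So g(8) = 2.
For row B, compute g(0), g(1), … with moves {3, 5, 6}:
g(0) = mex{} = 0
g(1) = mex{} = 0
g(2) = mex{} = 0
g(3) = mex{0} = 1
g(4) = mex{0} = 1
g(5) = mex{0} = 1
g(6) = mex{0,1} = 2
g(7) = mex{0,1} = 2
So g(7) = 2.
By the Sprague-Grundy theorem, the Grundy value of a sum of independent games is the XOR of the component values.
Combined value = 2 ⊕ 2 = 0.

0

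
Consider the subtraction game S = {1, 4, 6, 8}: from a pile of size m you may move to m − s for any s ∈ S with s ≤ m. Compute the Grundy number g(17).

0

Build the Grundy sequence with g(k) = mex{g(k−s) : s ∈ {1, 4, 6, 8}, s ≤ k}:
k:     0  1  2  3  4  5  6  7  8  9 10 11 12 13 14 15 16 17
g(k):  0  1  0  1  2  0  1  0  1  2  3  2  0  1  0  1  2  0
So g(17) = 0.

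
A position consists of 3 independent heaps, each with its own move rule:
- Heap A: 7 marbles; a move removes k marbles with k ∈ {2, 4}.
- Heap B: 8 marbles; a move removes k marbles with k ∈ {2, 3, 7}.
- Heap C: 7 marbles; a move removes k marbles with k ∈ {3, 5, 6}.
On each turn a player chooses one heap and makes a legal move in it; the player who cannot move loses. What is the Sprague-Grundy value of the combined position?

Build the Grundy sequence for heap A with g(k) = mex{g(k−s) : s ∈ {2, 4}, s ≤ k}:
k:     0  1  2  3  4  5  6  7
g(k):  0  0  1  1  2  2  0  0
So g(7) = 0.
For heap B, compute g(0), g(1), … with moves {2, 3, 7}:
k:     0  1  2  3  4  5  6  7  8
g(k):  0  0  1  1  2  0  0  1  1
So g(8) = 1.
Grundy values for heap C (subtraction set {3, 5, 6}):
k:     0  1  2  3  4  5  6  7
g(k):  0  0  0  1  1  1  2  2
So g(7) = 2.
By the Sprague-Grundy theorem, the Grundy value of a sum of independent games is the XOR of the component values.
Combined value = 0 XOR 1 XOR 2 = 3.

3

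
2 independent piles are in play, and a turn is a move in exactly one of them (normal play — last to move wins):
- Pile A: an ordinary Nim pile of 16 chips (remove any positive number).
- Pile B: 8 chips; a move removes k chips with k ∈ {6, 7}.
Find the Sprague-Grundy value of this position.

17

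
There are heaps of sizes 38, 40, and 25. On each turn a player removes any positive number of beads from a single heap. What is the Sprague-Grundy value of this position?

Compute the nim-sum pairwise:
38 ^ 40 = 14
14 ^ 25 = 23

23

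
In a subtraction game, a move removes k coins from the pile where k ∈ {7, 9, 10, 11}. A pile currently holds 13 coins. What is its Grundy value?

1

Grundy values for subtraction set {7, 9, 10, 11}:
g(0) = mex{} = 0
g(1) = mex{} = 0
g(2) = mex{} = 0
g(3) = mex{} = 0
g(4) = mex{} = 0
g(5) = mex{} = 0
g(6) = mex{} = 0
g(7) = mex{0} = 1
g(8) = mex{0} = 1
g(9) = mex{0} = 1
g(10) = mex{0} = 1
g(11) = mex{0} = 1
g(12) = mex{0} = 1
g(13) = mex{0} = 1
So g(13) = 1.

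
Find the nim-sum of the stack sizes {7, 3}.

4

Nim-sum: 7 ⊕ 3 = 4.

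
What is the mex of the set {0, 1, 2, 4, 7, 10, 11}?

The values 0, 1, 2 are all present; 3 is the first non-negative integer missing from the set.

3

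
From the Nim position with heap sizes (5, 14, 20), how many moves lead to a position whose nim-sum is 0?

Bitwise XOR of the heap sizes:
  00101  (5)
  01110  (14)
  10100  (20)
  -----
  11111  (31)
The overall nim-sum is X = 31. A heap of size p has a winning move iff p XOR X < p (reduce it to p XOR X).
  5: 5 XOR 31 = 26 ≥ 5 — no move.
  14: 14 XOR 31 = 17 ≥ 14 — no move.
  20: 20 XOR 31 = 11 < 20 — winning move (to 11).
That gives 1 winning move.

1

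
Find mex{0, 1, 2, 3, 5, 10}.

4

The values 0, 1, 2, 3 are all present; 4 is the first non-negative integer missing from the set.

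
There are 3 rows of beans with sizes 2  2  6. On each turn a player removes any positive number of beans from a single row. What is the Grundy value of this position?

Bitwise XOR of the heap sizes:
  010  (2)
  010  (2)
  110  (6)
  ---
  110  (6)

6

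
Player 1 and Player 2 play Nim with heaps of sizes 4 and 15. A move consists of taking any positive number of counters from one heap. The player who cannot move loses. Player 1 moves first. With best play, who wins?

Nim-sum: 4 XOR 15 = 11.
The nim-sum is 11 ≠ 0, so this is an N-position: the player to move can win; Player 1 has a winning move.

Player 1 wins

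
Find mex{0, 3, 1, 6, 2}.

The values 0, 1, 2, 3 are all present; 4 is the first non-negative integer missing from the set.

4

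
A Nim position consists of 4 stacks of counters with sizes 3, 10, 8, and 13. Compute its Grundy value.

12

Compute the nim-sum pairwise:
3 ^ 10 = 9
9 ^ 8 = 1
1 ^ 13 = 12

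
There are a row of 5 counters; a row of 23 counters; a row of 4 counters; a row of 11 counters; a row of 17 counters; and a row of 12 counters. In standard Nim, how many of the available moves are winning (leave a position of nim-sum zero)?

Nim-sum: 5 ⊕ 23 ⊕ 4 ⊕ 11 ⊕ 17 ⊕ 12 = 0.
The nim-sum is already 0, so every move leaves a nonzero nim-sum — there are no winning moves.

0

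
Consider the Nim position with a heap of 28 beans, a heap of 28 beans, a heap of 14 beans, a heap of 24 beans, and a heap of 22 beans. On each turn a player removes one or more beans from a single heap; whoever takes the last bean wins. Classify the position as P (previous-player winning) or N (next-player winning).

In binary:
  11100  (28)
  11100  (28)
  01110  (14)
  11000  (24)
  10110  (22)
  -----
  00000  (0)
The nim-sum is 0, so this is a P-position: the player to move is in a losing position under optimal play.

P-position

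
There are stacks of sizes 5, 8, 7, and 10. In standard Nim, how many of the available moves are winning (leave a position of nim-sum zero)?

0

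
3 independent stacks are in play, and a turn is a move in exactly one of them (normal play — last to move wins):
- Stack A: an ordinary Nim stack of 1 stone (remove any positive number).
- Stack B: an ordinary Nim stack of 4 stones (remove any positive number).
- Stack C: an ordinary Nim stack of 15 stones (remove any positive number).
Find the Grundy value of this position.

10

Stack A is a plain Nim stack of size 1, so its Grundy value is 1.
Stack B is a plain Nim stack of size 4, so its Grundy value is 4.
Stack C is a plain Nim stack of size 15, so its Grundy value is 15.
The value of a disjunctive sum is the nim-sum of the parts.
Combined value = 1 XOR 4 XOR 15 = 10.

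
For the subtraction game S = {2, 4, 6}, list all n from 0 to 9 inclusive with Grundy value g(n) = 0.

Build the Grundy sequence with g(k) = mex{g(k−s) : s ∈ {2, 4, 6}, s ≤ k}:
k:     0  1  2  3  4  5  6  7  8  9
g(k):  0  0  1  1  2  2  3  3  0  0
The P-positions (g = 0) in 0..9 are 0, 1, 8, 9.

0, 1, 8, 9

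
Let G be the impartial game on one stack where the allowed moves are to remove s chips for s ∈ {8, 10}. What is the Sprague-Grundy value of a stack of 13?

Grundy values for subtraction set {8, 10}:
g(0) = mex{} = 0
g(1) = mex{} = 0
g(2) = mex{} = 0
g(3) = mex{} = 0
g(4) = mex{} = 0
g(5) = mex{} = 0
g(6) = mex{} = 0
g(7) = mex{} = 0
g(8) = mex{0} = 1
g(9) = mex{0} = 1
g(10) = mex{0} = 1
g(11) = mex{0} = 1
g(12) = mex{0} = 1
g(13) = mex{0} = 1
So g(13) = 1.

1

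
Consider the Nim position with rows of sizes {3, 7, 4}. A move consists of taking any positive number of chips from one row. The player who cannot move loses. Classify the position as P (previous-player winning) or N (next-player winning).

Write each in binary and XOR column by column:
  011  (3)
  111  (7)
  100  (4)
  ---
  000  (0)
The nim-sum is 0, so this is a P-position: the player to move is in a losing position under optimal play.

P-position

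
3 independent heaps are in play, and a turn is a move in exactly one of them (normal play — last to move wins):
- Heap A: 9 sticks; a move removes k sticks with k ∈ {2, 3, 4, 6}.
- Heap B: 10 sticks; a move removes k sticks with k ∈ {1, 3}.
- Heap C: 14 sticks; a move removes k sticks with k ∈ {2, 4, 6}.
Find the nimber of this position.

Build the Grundy sequence for heap A with g(k) = mex{g(k−s) : s ∈ {2, 3, 4, 6}, s ≤ k}:
k:     0  1  2  3  4  5  6  7  8  9
g(k):  0  0  1  1  2  2  3  3  0  0
So g(9) = 0.
Grundy values for heap B (subtraction set {1, 3}):
k:     0  1  2  3  4  5  6  7  8  9 10
g(k):  0  1  0  1  0  1  0  1  0  1  0
So g(10) = 0.
Build the Grundy sequence for heap C with g(k) = mex{g(k−s) : s ∈ {2, 4, 6}, s ≤ k}:
g(0) = mex{} = 0
g(1) = mex{} = 0
g(2) = mex{0} = 1
g(3) = mex{0} = 1
g(4) = mex{0,1} = 2
g(5) = mex{0,1} = 2
g(6) = mex{0,1,2} = 3
g(7) = mex{0,1,2} = 3
g(8) = mex{1,2,3} = 0
g(9) = mex{1,2,3} = 0
g(10) = mex{0,2,3} = 1
g(11) = mex{0,2,3} = 1
g(12) = mex{0,1,3} = 2
g(13) = mex{0,1,3} = 2
g(14) = mex{0,1,2} = 3
So g(14) = 3.
The value of a disjunctive sum is the nim-sum of the parts.
Combined value = 0 XOR 0 XOR 3 = 3.

3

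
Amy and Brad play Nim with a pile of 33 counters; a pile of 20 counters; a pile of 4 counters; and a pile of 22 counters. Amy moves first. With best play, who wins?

Amy wins

In binary:
  100001  (33)
  010100  (20)
  000100  (4)
  010110  (22)
  ------
  100111  (39)
The nim-sum is 39 ≠ 0, so this is an N-position: the player to move can win; Amy has a winning move.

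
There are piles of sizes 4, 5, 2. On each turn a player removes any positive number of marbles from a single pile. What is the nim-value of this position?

Nim-sum: 4 ^ 5 ^ 2 = 3.

3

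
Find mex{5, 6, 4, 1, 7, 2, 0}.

3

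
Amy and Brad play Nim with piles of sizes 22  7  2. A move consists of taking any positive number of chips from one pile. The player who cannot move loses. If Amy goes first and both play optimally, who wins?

Nim-sum: 22 ⊕ 7 ⊕ 2 = 19.
The nim-sum is 19 ≠ 0, so this is an N-position: the player to move can win; Amy has a winning move.

Amy wins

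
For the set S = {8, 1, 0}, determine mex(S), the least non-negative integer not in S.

2

The values 0, 1 are all present; 2 is the first non-negative integer missing from the set.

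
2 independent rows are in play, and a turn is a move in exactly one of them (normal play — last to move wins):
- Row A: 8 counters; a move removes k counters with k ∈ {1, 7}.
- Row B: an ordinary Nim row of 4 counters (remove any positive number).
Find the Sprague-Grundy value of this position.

4

Build the Grundy sequence for row A with g(k) = mex{g(k−s) : s ∈ {1, 7}, s ≤ k}:
k:     0  1  2  3  4  5  6  7  8
g(k):  0  1  0  1  0  1  0  1  0
So g(8) = 0.
Row B is a plain Nim row of size 4, so its Grundy value is 4.
By the Sprague-Grundy theorem, the Grundy value of a sum of independent games is the XOR of the component values.
Combined value = 0 ⊕ 4 = 4.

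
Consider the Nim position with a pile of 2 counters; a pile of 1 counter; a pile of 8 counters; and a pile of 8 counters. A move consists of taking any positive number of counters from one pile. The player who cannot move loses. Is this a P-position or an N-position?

Nim-sum: 2 ^ 1 ^ 8 ^ 8 = 3.
The nim-sum is 3 ≠ 0, so this is an N-position: the player to move can win.

N-position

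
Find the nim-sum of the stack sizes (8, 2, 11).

1

Compute the nim-sum pairwise:
8 ⊕ 2 = 10
10 ⊕ 11 = 1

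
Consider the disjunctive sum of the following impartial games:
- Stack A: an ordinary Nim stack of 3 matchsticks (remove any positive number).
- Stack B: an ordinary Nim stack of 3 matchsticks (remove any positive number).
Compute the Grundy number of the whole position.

Stack A is a plain Nim stack of size 3, so its Grundy value is 3.
Stack B is a plain Nim stack of size 3, so its Grundy value is 3.
The value of a disjunctive sum is the nim-sum of the parts.
Combined value = 3 XOR 3 = 0.

0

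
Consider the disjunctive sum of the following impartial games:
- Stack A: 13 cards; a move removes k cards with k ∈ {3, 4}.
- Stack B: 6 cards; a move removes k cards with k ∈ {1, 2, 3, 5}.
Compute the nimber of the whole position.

0

Build the Grundy sequence for stack A with g(k) = mex{g(k−s) : s ∈ {3, 4}, s ≤ k}:
k:     0  1  2  3  4  5  6  7  8  9 10 11 12 13
g(k):  0  0  0  1  1  1  2  0  0  0  1  1  1  2
So g(13) = 2.
Build the Grundy sequence for stack B with g(k) = mex{g(k−s) : s ∈ {1, 2, 3, 5}, s ≤ k}:
k:     0  1  2  3  4  5  6
g(k):  0  1  2  3  0  1  2
So g(6) = 2.
The value of a disjunctive sum is the nim-sum of the parts.
Combined value = 2 XOR 2 = 0.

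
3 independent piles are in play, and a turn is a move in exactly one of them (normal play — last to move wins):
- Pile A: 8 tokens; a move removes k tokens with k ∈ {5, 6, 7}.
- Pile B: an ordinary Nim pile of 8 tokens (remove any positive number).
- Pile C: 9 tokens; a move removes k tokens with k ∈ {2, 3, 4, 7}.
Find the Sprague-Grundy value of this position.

Grundy values for pile A (subtraction set {5, 6, 7}):
g(0) = mex{} = 0
g(1) = mex{} = 0
g(2) = mex{} = 0
g(3) = mex{} = 0
g(4) = mex{} = 0
g(5) = mex{0} = 1
g(6) = mex{0} = 1
g(7) = mex{0} = 1
g(8) = mex{0} = 1
So g(8) = 1.
Pile B is a plain Nim pile of size 8, so its Grundy value is 8.
Build the Grundy sequence for pile C with g(k) = mex{g(k−s) : s ∈ {2, 3, 4, 7}, s ≤ k}:
k:     0  1  2  3  4  5  6  7  8  9
g(k):  0  0  1  1  2  2  0  3  1  4
So g(9) = 4.
By the Sprague-Grundy theorem, the Grundy value of a sum of independent games is the XOR of the component values.
Combined value = 1 ⊕ 8 ⊕ 4 = 13.

13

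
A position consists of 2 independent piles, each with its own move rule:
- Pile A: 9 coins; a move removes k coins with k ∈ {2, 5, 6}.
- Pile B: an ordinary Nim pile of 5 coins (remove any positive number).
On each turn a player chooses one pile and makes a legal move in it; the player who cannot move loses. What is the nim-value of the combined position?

Build the Grundy sequence for pile A with g(k) = mex{g(k−s) : s ∈ {2, 5, 6}, s ≤ k}:
g(0) = mex{} = 0
g(1) = mex{} = 0
g(2) = mex{0} = 1
g(3) = mex{0} = 1
g(4) = mex{1} = 0
g(5) = mex{0,1} = 2
g(6) = mex{0} = 1
g(7) = mex{0,1,2} = 3
g(8) = mex{1} = 0
g(9) = mex{0,1,3} = 2
So g(9) = 2.
Pile B is a plain Nim pile of size 5, so its Grundy value is 5.
The value of a disjunctive sum is the nim-sum of the parts.
Combined value = 2 XOR 5 = 7.

7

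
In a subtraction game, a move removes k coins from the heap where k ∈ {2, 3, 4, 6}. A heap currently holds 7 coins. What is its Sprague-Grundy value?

3

Build the Grundy sequence with g(k) = mex{g(k−s) : s ∈ {2, 3, 4, 6}, s ≤ k}:
g(0) = mex{} = 0
g(1) = mex{} = 0
g(2) = mex{0} = 1
g(3) = mex{0} = 1
g(4) = mex{0,1} = 2
g(5) = mex{0,1} = 2
g(6) = mex{0,1,2} = 3
g(7) = mex{0,1,2} = 3
So g(7) = 3.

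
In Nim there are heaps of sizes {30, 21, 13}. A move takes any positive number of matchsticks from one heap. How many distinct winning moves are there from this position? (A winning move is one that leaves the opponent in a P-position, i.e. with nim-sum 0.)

Write each in binary and XOR column by column:
  11110  (30)
  10101  (21)
  01101  (13)
  -----
  00110  (6)
The overall nim-sum is X = 6. A heap of size p has a winning move iff p XOR X < p (reduce it to p XOR X).
  30: 30 XOR 6 = 24 < 30 — winning move (to 24).
  21: 21 XOR 6 = 19 < 21 — winning move (to 19).
  13: 13 XOR 6 = 11 < 13 — winning move (to 11).
That gives 3 winning moves.

3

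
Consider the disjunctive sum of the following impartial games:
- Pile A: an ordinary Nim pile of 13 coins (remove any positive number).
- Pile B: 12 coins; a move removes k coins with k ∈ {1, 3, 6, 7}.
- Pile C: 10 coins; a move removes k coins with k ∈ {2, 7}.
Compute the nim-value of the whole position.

13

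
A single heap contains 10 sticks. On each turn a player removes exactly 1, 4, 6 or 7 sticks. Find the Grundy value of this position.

0

Grundy values for subtraction set {1, 4, 6, 7}:
k:     0  1  2  3  4  5  6  7  8  9 10
g(k):  0  1  0  1  2  0  1  2  3  2  0
So g(10) = 0.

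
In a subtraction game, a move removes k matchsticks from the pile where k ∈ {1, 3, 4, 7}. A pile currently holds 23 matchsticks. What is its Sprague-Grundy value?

3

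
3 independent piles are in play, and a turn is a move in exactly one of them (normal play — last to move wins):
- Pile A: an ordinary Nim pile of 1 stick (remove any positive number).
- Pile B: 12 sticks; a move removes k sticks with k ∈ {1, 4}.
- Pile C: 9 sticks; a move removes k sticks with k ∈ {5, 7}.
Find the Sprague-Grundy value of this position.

0

Pile A is a plain Nim pile of size 1, so its Grundy value is 1.
Grundy values for pile B (subtraction set {1, 4}):
g(0) = mex{} = 0
g(1) = mex{0} = 1
g(2) = mex{1} = 0
g(3) = mex{0} = 1
g(4) = mex{0,1} = 2
g(5) = mex{1,2} = 0
g(6) = mex{0} = 1
g(7) = mex{1} = 0
g(8) = mex{0,2} = 1
g(9) = mex{0,1} = 2
g(10) = mex{1,2} = 0
g(11) = mex{0} = 1
g(12) = mex{1} = 0
So g(12) = 0.
Build the Grundy sequence for pile C with g(k) = mex{g(k−s) : s ∈ {5, 7}, s ≤ k}:
g(0) = mex{} = 0
g(1) = mex{} = 0
g(2) = mex{} = 0
g(3) = mex{} = 0
g(4) = mex{} = 0
g(5) = mex{0} = 1
g(6) = mex{0} = 1
g(7) = mex{0} = 1
g(8) = mex{0} = 1
g(9) = mex{0} = 1
So g(9) = 1.
By the Sprague-Grundy theorem, the Grundy value of a sum of independent games is the XOR of the component values.
Combined value = 1 ⊕ 0 ⊕ 1 = 0.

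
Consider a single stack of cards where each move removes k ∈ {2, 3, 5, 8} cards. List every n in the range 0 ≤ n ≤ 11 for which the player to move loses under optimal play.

0, 1, 7, 11

Compute g(0), g(1), … for moves {2, 3, 5, 8}:
g(0) = mex{} = 0
g(1) = mex{} = 0
g(2) = mex{0} = 1
g(3) = mex{0} = 1
g(4) = mex{0,1} = 2
g(5) = mex{0,1} = 2
g(6) = mex{0,1,2} = 3
g(7) = mex{1,2} = 0
g(8) = mex{0,1,2,3} = 4
g(9) = mex{0,2,3} = 1
g(10) = mex{0,1,2,4} = 3
g(11) = mex{1,3,4} = 0
The P-positions (g = 0) in 0..11 are 0, 1, 7, 11.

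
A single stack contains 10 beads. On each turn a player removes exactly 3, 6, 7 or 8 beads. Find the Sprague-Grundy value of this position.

Build the Grundy sequence with g(k) = mex{g(k−s) : s ∈ {3, 6, 7, 8}, s ≤ k}:
g(0) = mex{} = 0
g(1) = mex{} = 0
g(2) = mex{} = 0
g(3) = mex{0} = 1
g(4) = mex{0} = 1
g(5) = mex{0} = 1
g(6) = mex{0,1} = 2
g(7) = mex{0,1} = 2
g(8) = mex{0,1} = 2
g(9) = mex{0,1,2} = 3
g(10) = mex{0,1,2} = 3
So g(10) = 3.

3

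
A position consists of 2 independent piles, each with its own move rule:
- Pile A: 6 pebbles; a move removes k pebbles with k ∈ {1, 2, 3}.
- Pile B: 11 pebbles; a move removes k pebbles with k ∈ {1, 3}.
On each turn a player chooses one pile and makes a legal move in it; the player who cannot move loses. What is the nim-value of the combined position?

3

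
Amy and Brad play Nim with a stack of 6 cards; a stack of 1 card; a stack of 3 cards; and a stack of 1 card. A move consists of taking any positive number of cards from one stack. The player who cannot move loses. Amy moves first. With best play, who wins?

Compute the nim-sum pairwise:
6 ^ 1 = 7
7 ^ 3 = 4
4 ^ 1 = 5
The nim-sum is 5 ≠ 0, so this is an N-position: the player to move can win; Amy has a winning move.

Amy wins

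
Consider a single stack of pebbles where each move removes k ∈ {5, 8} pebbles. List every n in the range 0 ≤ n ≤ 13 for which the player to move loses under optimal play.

0, 1, 2, 3, 4, 13

Build the Grundy sequence with g(k) = mex{g(k−s) : s ∈ {5, 8}, s ≤ k}:
g(0) = mex{} = 0
g(1) = mex{} = 0
g(2) = mex{} = 0
g(3) = mex{} = 0
g(4) = mex{} = 0
g(5) = mex{0} = 1
g(6) = mex{0} = 1
g(7) = mex{0} = 1
g(8) = mex{0} = 1
g(9) = mex{0} = 1
g(10) = mex{0,1} = 2
g(11) = mex{0,1} = 2
g(12) = mex{0,1} = 2
g(13) = mex{1} = 0
The P-positions (g = 0) in 0..13 are 0, 1, 2, 3, 4, 13.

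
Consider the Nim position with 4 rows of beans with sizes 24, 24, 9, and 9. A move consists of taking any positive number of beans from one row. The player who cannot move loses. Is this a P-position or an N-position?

P-position

Nim-sum: 24 ^ 24 ^ 9 ^ 9 = 0.
The nim-sum is 0, so this is a P-position: the player to move is in a losing position under optimal play.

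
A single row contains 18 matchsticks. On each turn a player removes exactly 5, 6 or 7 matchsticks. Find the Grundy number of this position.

Build the Grundy sequence with g(k) = mex{g(k−s) : s ∈ {5, 6, 7}, s ≤ k}:
k:     0  1  2  3  4  5  6  7  8  9 10 11 12 13 14 15 16 17 18
g(k):  0  0  0  0  0  1  1  1  1  1  2  2  0  0  0  0  0  1  1
So g(18) = 1.

1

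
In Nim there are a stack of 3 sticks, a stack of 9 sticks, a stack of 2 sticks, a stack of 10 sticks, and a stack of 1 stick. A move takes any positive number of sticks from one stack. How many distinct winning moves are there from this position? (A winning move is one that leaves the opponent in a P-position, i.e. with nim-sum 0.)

Compute the nim-sum pairwise:
3 ^ 9 = 10
10 ^ 2 = 8
8 ^ 10 = 2
2 ^ 1 = 3
The overall nim-sum is X = 3. A stack of size p has a winning move iff p XOR X < p (reduce it to p XOR X).
  3: 3 XOR 3 = 0 < 3 — winning move (to 0).
  9: 9 XOR 3 = 10 ≥ 9 — no move.
  2: 2 XOR 3 = 1 < 2 — winning move (to 1).
  10: 10 XOR 3 = 9 < 10 — winning move (to 9).
  1: 1 XOR 3 = 2 ≥ 1 — no move.
That gives 3 winning moves.

3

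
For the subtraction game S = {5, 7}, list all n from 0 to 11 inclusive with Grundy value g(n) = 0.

Build the Grundy sequence with g(k) = mex{g(k−s) : s ∈ {5, 7}, s ≤ k}:
k:     0  1  2  3  4  5  6  7  8  9 10 11
g(k):  0  0  0  0  0  1  1  1  1  1  2  2
The P-positions (g = 0) in 0..11 are 0, 1, 2, 3, 4.

0, 1, 2, 3, 4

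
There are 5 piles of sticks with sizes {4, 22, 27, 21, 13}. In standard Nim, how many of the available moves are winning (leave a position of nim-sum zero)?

Nim-sum: 4 ^ 22 ^ 27 ^ 21 ^ 13 = 17.
The overall nim-sum is X = 17. A pile of size p has a winning move iff p XOR X < p (reduce it to p XOR X).
  4: 4 XOR 17 = 21 ≥ 4 — no move.
  22: 22 XOR 17 = 7 < 22 — winning move (to 7).
  27: 27 XOR 17 = 10 < 27 — winning move (to 10).
  21: 21 XOR 17 = 4 < 21 — winning move (to 4).
  13: 13 XOR 17 = 28 ≥ 13 — no move.
That gives 3 winning moves.

3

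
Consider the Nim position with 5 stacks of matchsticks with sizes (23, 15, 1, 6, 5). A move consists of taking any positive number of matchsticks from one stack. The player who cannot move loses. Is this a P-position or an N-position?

In binary:
  10111  (23)
  01111  (15)
  00001  (1)
  00110  (6)
  00101  (5)
  -----
  11010  (26)
The nim-sum is 26 ≠ 0, so this is an N-position: the player to move can win.

N-position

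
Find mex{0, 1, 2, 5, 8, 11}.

3

The values 0, 1, 2 are all present; 3 is the first non-negative integer missing from the set.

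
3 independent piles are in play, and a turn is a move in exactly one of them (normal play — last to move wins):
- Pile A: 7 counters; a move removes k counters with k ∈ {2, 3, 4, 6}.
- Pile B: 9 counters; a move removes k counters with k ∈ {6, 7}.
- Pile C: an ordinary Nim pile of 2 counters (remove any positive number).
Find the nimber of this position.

Grundy values for pile A (subtraction set {2, 3, 4, 6}):
k:     0  1  2  3  4  5  6  7
g(k):  0  0  1  1  2  2  3  3
So g(7) = 3.
For pile B, compute g(0), g(1), … with moves {6, 7}:
k:     0  1  2  3  4  5  6  7  8  9
g(k):  0  0  0  0  0  0  1  1  1  1
So g(9) = 1.
Pile C is a plain Nim pile of size 2, so its Grundy value is 2.
By the Sprague-Grundy theorem, the Grundy value of a sum of independent games is the XOR of the component values.
Combined value = 3 ⊕ 1 ⊕ 2 = 0.

0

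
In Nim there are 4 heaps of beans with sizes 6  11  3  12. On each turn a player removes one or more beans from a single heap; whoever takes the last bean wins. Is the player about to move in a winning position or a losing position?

Bitwise XOR of the heap sizes:
  0110  (6)
  1011  (11)
  0011  (3)
  1100  (12)
  ----
  0010  (2)
The nim-sum is 2 ≠ 0, so this is an N-position: the player to move can win.

Winning position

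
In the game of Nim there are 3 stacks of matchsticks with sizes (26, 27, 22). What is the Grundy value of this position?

Nim-sum: 26 ^ 27 ^ 22 = 23.

23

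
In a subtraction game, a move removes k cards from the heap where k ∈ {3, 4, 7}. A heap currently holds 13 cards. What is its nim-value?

1

Compute g(0), g(1), … for moves {3, 4, 7}:
g(0) = mex{} = 0
g(1) = mex{} = 0
g(2) = mex{} = 0
g(3) = mex{0} = 1
g(4) = mex{0} = 1
g(5) = mex{0} = 1
g(6) = mex{0,1} = 2
g(7) = mex{0,1} = 2
g(8) = mex{0,1} = 2
g(9) = mex{0,1,2} = 3
g(10) = mex{1,2} = 0
g(11) = mex{1,2} = 0
g(12) = mex{1,2,3} = 0
g(13) = mex{0,2,3} = 1
So g(13) = 1.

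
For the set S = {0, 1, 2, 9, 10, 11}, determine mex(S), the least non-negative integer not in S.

The values 0, 1, 2 are all present; 3 is the first non-negative integer missing from the set.

3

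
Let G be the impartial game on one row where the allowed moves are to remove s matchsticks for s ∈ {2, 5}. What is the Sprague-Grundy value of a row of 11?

Compute g(0), g(1), … for moves {2, 5}:
g(0) = mex{} = 0
g(1) = mex{} = 0
g(2) = mex{0} = 1
g(3) = mex{0} = 1
g(4) = mex{1} = 0
g(5) = mex{0,1} = 2
g(6) = mex{0} = 1
g(7) = mex{1,2} = 0
g(8) = mex{1} = 0
g(9) = mex{0} = 1
g(10) = mex{0,2} = 1
g(11) = mex{1} = 0
So g(11) = 0.

0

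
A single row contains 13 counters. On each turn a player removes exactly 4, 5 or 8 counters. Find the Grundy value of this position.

0

Build the Grundy sequence with g(k) = mex{g(k−s) : s ∈ {4, 5, 8}, s ≤ k}:
k:     0  1  2  3  4  5  6  7  8  9 10 11 12 13
g(k):  0  0  0  0  1  1  1  1  2  2  2  2  0  0
So g(13) = 0.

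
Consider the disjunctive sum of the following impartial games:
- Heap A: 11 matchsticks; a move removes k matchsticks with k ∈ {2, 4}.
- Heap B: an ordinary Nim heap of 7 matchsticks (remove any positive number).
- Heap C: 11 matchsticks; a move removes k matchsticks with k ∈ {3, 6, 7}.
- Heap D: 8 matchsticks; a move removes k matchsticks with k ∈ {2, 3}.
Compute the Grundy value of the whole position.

4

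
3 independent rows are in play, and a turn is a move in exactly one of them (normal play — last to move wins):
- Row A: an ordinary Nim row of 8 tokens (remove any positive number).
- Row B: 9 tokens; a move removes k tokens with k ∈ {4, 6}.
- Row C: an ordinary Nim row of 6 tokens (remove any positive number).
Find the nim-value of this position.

12

Row A is a plain Nim row of size 8, so its Grundy value is 8.
For row B, compute g(0), g(1), … with moves {4, 6}:
g(0) = mex{} = 0
g(1) = mex{} = 0
g(2) = mex{} = 0
g(3) = mex{} = 0
g(4) = mex{0} = 1
g(5) = mex{0} = 1
g(6) = mex{0} = 1
g(7) = mex{0} = 1
g(8) = mex{0,1} = 2
g(9) = mex{0,1} = 2
So g(9) = 2.
Row C is a plain Nim row of size 6, so its Grundy value is 6.
The value of a disjunctive sum is the nim-sum of the parts.
Combined value = 8 ⊕ 2 ⊕ 6 = 12.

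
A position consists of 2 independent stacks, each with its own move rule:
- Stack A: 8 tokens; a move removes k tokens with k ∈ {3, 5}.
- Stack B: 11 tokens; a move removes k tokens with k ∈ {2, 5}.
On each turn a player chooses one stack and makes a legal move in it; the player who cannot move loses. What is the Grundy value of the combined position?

0

Build the Grundy sequence for stack A with g(k) = mex{g(k−s) : s ∈ {3, 5}, s ≤ k}:
g(0) = mex{} = 0
g(1) = mex{} = 0
g(2) = mex{} = 0
g(3) = mex{0} = 1
g(4) = mex{0} = 1
g(5) = mex{0} = 1
g(6) = mex{0,1} = 2
g(7) = mex{0,1} = 2
g(8) = mex{1} = 0
So g(8) = 0.
For stack B, compute g(0), g(1), … with moves {2, 5}:
k:     0  1  2  3  4  5  6  7  8  9 10 11
g(k):  0  0  1  1  0  2  1  0  0  1  1  0
So g(11) = 0.
By the Sprague-Grundy theorem, the Grundy value of a sum of independent games is the XOR of the component values.
Combined value = 0 XOR 0 = 0.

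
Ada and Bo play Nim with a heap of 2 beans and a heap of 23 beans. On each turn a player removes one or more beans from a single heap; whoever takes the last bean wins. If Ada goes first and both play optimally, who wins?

Ada wins

Bitwise XOR of the heap sizes:
  00010  (2)
  10111  (23)
  -----
  10101  (21)
The nim-sum is 21 ≠ 0, so this is an N-position: the player to move can win; Ada has a winning move.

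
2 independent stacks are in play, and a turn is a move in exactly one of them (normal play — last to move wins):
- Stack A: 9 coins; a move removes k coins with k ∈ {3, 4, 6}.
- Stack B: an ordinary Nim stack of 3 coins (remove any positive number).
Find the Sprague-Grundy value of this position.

Grundy values for stack A (subtraction set {3, 4, 6}):
g(0) = mex{} = 0
g(1) = mex{} = 0
g(2) = mex{} = 0
g(3) = mex{0} = 1
g(4) = mex{0} = 1
g(5) = mex{0} = 1
g(6) = mex{0,1} = 2
g(7) = mex{0,1} = 2
g(8) = mex{0,1} = 2
g(9) = mex{1,2} = 0
So g(9) = 0.
Stack B is a plain Nim stack of size 3, so its Grundy value is 3.
The value of a disjunctive sum is the nim-sum of the parts.
Combined value = 0 XOR 3 = 3.

3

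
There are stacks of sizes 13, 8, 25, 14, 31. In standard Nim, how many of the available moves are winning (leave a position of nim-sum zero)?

5

Nim-sum: 13 ⊕ 8 ⊕ 25 ⊕ 14 ⊕ 31 = 13.
The overall nim-sum is X = 13. A stack of size p has a winning move iff p XOR X < p (reduce it to p XOR X).
  13: 13 XOR 13 = 0 < 13 — winning move (to 0).
  8: 8 XOR 13 = 5 < 8 — winning move (to 5).
  25: 25 XOR 13 = 20 < 25 — winning move (to 20).
  14: 14 XOR 13 = 3 < 14 — winning move (to 3).
  31: 31 XOR 13 = 18 < 31 — winning move (to 18).
That gives 5 winning moves.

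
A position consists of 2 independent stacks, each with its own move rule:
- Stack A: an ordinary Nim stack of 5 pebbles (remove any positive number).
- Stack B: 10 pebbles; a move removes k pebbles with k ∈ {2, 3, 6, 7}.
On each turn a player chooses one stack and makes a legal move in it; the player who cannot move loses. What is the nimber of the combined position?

5

Stack A is a plain Nim stack of size 5, so its Grundy value is 5.
For stack B, compute g(0), g(1), … with moves {2, 3, 6, 7}:
k:     0  1  2  3  4  5  6  7  8  9 10
g(k):  0  0  1  1  2  0  3  1  2  0  0
So g(10) = 0.
By the Sprague-Grundy theorem, the Grundy value of a sum of independent games is the XOR of the component values.
Combined value = 5 XOR 0 = 5.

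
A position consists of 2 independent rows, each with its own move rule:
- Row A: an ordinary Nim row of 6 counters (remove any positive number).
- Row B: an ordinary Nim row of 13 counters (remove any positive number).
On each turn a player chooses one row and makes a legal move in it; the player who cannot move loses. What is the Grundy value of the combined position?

Row A is a plain Nim row of size 6, so its Grundy value is 6.
Row B is a plain Nim row of size 13, so its Grundy value is 13.
By the Sprague-Grundy theorem, the Grundy value of a sum of independent games is the XOR of the component values.
Combined value = 6 XOR 13 = 11.

11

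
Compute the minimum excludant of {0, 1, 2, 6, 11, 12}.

The values 0, 1, 2 are all present; 3 is the first non-negative integer missing from the set.

3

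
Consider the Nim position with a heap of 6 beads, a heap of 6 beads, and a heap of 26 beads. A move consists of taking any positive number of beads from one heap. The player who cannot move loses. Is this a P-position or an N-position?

N-position

Nim-sum: 6 ^ 6 ^ 26 = 26.
The nim-sum is 26 ≠ 0, so this is an N-position: the player to move can win.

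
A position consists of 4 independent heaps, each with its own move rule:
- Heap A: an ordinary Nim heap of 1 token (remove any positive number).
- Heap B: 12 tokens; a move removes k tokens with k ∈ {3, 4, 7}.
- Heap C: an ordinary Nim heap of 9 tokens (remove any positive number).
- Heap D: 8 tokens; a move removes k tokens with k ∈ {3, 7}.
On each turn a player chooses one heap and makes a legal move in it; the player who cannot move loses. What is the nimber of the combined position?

10

Heap A is a plain Nim heap of size 1, so its Grundy value is 1.
For heap B, compute g(0), g(1), … with moves {3, 4, 7}:
g(0) = mex{} = 0
g(1) = mex{} = 0
g(2) = mex{} = 0
g(3) = mex{0} = 1
g(4) = mex{0} = 1
g(5) = mex{0} = 1
g(6) = mex{0,1} = 2
g(7) = mex{0,1} = 2
g(8) = mex{0,1} = 2
g(9) = mex{0,1,2} = 3
g(10) = mex{1,2} = 0
g(11) = mex{1,2} = 0
g(12) = mex{1,2,3} = 0
So g(12) = 0.
Heap C is a plain Nim heap of size 9, so its Grundy value is 9.
Build the Grundy sequence for heap D with g(k) = mex{g(k−s) : s ∈ {3, 7}, s ≤ k}:
k:     0  1  2  3  4  5  6  7  8
g(k):  0  0  0  1  1  1  0  2  2
So g(8) = 2.
By the Sprague-Grundy theorem, the Grundy value of a sum of independent games is the XOR of the component values.
Combined value = 1 ⊕ 0 ⊕ 9 ⊕ 2 = 10.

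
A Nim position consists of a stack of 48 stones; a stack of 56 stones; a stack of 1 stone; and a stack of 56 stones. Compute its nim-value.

49

In binary:
  110000  (48)
  111000  (56)
  000001  (1)
  111000  (56)
  ------
  110001  (49)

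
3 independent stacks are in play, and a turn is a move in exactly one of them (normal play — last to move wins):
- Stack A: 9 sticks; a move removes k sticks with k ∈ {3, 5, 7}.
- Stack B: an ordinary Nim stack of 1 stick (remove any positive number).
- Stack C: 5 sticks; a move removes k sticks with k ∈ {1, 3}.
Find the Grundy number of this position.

For stack A, compute g(0), g(1), … with moves {3, 5, 7}:
k:     0  1  2  3  4  5  6  7  8  9
g(k):  0  0  0  1  1  1  2  2  2  3
So g(9) = 3.
Stack B is a plain Nim stack of size 1, so its Grundy value is 1.
Build the Grundy sequence for stack C with g(k) = mex{g(k−s) : s ∈ {1, 3}, s ≤ k}:
g(0) = mex{} = 0
g(1) = mex{0} = 1
g(2) = mex{1} = 0
g(3) = mex{0} = 1
g(4) = mex{1} = 0
g(5) = mex{0} = 1
So g(5) = 1.
The value of a disjunctive sum is the nim-sum of the parts.
Combined value = 3 ⊕ 1 ⊕ 1 = 3.

3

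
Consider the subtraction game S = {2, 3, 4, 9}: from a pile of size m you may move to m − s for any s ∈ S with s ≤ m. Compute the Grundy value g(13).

0

Compute g(0), g(1), … for moves {2, 3, 4, 9}:
k:     0  1  2  3  4  5  6  7  8  9 10 11 12 13
g(k):  0  0  1  1  2  2  0  0  1  1  2  2  0  0
So g(13) = 0.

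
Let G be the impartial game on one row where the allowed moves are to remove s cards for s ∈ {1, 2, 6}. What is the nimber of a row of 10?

0

Grundy values for subtraction set {1, 2, 6}:
g(0) = mex{} = 0
g(1) = mex{0} = 1
g(2) = mex{0,1} = 2
g(3) = mex{1,2} = 0
g(4) = mex{0,2} = 1
g(5) = mex{0,1} = 2
g(6) = mex{0,1,2} = 3
g(7) = mex{1,2,3} = 0
g(8) = mex{0,2,3} = 1
g(9) = mex{0,1} = 2
g(10) = mex{1,2} = 0
So g(10) = 0.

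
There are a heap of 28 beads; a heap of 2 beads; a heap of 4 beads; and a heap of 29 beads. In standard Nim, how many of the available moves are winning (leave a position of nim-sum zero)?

3

Compute the nim-sum pairwise:
28 XOR 2 = 30
30 XOR 4 = 26
26 XOR 29 = 7
The overall nim-sum is X = 7. A heap of size p has a winning move iff p XOR X < p (reduce it to p XOR X).
  28: 28 XOR 7 = 27 < 28 — winning move (to 27).
  2: 2 XOR 7 = 5 ≥ 2 — no move.
  4: 4 XOR 7 = 3 < 4 — winning move (to 3).
  29: 29 XOR 7 = 26 < 29 — winning move (to 26).
That gives 3 winning moves.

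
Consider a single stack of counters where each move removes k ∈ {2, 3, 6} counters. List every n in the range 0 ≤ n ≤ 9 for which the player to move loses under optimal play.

0, 1, 5, 9

Grundy values for subtraction set {2, 3, 6}:
g(0) = mex{} = 0
g(1) = mex{} = 0
g(2) = mex{0} = 1
g(3) = mex{0} = 1
g(4) = mex{0,1} = 2
g(5) = mex{1} = 0
g(6) = mex{0,1,2} = 3
g(7) = mex{0,2} = 1
g(8) = mex{0,1,3} = 2
g(9) = mex{1,3} = 0
The P-positions (g = 0) in 0..9 are 0, 1, 5, 9.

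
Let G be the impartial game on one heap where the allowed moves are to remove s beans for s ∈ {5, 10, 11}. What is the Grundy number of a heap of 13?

2

Compute g(0), g(1), … for moves {5, 10, 11}:
k:     0  1  2  3  4  5  6  7  8  9 10 11 12 13
g(k):  0  0  0  0  0  1  1  1  1  1  2  2  2  2
So g(13) = 2.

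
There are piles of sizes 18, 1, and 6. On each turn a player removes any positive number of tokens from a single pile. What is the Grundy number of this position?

Nim-sum: 18 XOR 1 XOR 6 = 21.

21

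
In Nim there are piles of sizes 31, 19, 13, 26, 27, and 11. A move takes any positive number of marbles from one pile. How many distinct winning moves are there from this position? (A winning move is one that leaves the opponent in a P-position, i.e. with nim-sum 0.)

5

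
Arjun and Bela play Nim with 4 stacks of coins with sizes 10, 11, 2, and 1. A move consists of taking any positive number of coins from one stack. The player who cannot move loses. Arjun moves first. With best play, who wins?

Arjun wins

In binary:
  1010  (10)
  1011  (11)
  0010  (2)
  0001  (1)
  ----
  0010  (2)
The nim-sum is 2 ≠ 0, so this is an N-position: the player to move can win; Arjun has a winning move.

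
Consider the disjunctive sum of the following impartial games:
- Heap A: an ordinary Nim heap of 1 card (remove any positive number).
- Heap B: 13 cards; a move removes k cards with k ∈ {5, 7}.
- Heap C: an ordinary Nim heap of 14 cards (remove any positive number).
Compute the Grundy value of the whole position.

15

Heap A is a plain Nim heap of size 1, so its Grundy value is 1.
Build the Grundy sequence for heap B with g(k) = mex{g(k−s) : s ∈ {5, 7}, s ≤ k}:
k:     0  1  2  3  4  5  6  7  8  9 10 11 12 13
g(k):  0  0  0  0  0  1  1  1  1  1  2  2  0  0
So g(13) = 0.
Heap C is a plain Nim heap of size 14, so its Grundy value is 14.
The value of a disjunctive sum is the nim-sum of the parts.
Combined value = 1 XOR 0 XOR 14 = 15.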